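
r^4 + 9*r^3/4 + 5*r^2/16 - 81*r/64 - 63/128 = (r - 3/4)*(r + 1/2)*(r + 3/4)*(r + 7/4)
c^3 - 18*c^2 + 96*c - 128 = (c - 8)^2*(c - 2)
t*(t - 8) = t^2 - 8*t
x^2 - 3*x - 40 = (x - 8)*(x + 5)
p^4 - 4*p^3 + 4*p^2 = p^2*(p - 2)^2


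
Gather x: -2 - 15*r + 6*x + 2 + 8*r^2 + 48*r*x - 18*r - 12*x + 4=8*r^2 - 33*r + x*(48*r - 6) + 4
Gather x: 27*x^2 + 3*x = 27*x^2 + 3*x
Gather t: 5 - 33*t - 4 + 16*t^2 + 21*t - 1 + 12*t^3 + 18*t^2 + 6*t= 12*t^3 + 34*t^2 - 6*t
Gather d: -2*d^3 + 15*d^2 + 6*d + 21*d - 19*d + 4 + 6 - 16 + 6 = -2*d^3 + 15*d^2 + 8*d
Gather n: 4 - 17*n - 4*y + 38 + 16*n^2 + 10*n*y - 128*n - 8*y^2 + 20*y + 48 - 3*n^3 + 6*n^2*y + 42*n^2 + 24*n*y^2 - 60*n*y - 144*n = -3*n^3 + n^2*(6*y + 58) + n*(24*y^2 - 50*y - 289) - 8*y^2 + 16*y + 90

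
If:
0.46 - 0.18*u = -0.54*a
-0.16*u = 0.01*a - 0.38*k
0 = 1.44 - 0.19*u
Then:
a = 1.67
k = 3.24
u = 7.58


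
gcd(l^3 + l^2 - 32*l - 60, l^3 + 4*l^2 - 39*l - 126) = l - 6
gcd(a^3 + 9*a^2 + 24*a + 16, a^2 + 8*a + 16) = a^2 + 8*a + 16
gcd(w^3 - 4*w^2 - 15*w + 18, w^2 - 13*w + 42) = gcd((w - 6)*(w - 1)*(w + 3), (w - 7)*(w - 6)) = w - 6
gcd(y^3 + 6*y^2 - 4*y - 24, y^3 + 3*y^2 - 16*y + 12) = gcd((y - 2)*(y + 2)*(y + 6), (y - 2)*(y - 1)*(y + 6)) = y^2 + 4*y - 12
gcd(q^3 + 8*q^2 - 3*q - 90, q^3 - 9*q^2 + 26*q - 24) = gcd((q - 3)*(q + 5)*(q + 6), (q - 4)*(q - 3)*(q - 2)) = q - 3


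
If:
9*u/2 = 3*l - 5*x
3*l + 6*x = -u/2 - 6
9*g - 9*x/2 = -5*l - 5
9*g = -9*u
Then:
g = -96/107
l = -26/107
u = 96/107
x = -102/107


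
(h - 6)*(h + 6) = h^2 - 36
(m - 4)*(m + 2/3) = m^2 - 10*m/3 - 8/3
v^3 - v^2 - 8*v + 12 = (v - 2)^2*(v + 3)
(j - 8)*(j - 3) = j^2 - 11*j + 24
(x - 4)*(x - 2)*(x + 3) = x^3 - 3*x^2 - 10*x + 24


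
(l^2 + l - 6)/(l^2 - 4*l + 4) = (l + 3)/(l - 2)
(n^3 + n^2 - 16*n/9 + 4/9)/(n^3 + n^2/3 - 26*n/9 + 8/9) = (3*n - 2)/(3*n - 4)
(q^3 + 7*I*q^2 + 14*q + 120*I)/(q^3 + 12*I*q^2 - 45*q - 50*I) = (q^2 + 2*I*q + 24)/(q^2 + 7*I*q - 10)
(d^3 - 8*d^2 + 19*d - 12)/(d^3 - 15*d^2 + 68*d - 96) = (d - 1)/(d - 8)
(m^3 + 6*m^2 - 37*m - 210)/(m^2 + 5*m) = m + 1 - 42/m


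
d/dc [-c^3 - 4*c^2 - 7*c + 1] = -3*c^2 - 8*c - 7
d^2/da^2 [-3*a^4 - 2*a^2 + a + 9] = -36*a^2 - 4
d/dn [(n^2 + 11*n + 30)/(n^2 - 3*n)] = 2*(-7*n^2 - 30*n + 45)/(n^2*(n^2 - 6*n + 9))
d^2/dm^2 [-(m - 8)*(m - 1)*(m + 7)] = 4 - 6*m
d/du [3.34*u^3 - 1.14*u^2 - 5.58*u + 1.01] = 10.02*u^2 - 2.28*u - 5.58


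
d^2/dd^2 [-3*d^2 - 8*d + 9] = -6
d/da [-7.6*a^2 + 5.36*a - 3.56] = 5.36 - 15.2*a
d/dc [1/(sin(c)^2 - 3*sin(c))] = (3 - 2*sin(c))*cos(c)/((sin(c) - 3)^2*sin(c)^2)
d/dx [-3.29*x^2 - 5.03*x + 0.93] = -6.58*x - 5.03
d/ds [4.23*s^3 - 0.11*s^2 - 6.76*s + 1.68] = 12.69*s^2 - 0.22*s - 6.76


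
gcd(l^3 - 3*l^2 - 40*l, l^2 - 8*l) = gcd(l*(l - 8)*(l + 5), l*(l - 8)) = l^2 - 8*l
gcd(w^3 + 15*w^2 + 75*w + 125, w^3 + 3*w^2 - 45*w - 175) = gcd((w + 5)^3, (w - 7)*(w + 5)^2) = w^2 + 10*w + 25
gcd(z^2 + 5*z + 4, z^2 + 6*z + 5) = z + 1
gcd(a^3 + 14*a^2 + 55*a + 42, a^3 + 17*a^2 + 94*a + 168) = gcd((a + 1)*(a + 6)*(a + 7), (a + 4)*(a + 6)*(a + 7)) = a^2 + 13*a + 42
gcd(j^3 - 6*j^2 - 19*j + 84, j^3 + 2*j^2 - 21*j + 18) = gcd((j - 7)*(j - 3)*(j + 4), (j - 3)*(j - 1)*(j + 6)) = j - 3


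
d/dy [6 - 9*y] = -9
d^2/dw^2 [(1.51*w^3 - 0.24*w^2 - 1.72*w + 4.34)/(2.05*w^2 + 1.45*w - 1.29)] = (-7.105427357601e-15*w^5 - 1.77635683940025e-14*w^4 + 1.30614000000001*w^3 + 88.67829*w^2 + 65.189406*w + 33.970672)/(8.615125*w^6 + 18.280875*w^5 - 3.3333*w^4 - 19.958525*w^3 + 2.09754*w^2 + 7.238835*w - 2.146689)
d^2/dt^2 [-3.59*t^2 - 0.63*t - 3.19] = -7.18000000000000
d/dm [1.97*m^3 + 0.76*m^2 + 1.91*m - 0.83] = 5.91*m^2 + 1.52*m + 1.91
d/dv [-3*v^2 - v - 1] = -6*v - 1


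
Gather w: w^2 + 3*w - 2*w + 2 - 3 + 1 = w^2 + w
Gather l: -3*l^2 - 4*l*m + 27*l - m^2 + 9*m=-3*l^2 + l*(27 - 4*m) - m^2 + 9*m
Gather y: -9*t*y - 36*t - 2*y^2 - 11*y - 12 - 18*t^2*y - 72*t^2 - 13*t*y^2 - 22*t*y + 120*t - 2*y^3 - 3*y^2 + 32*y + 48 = -72*t^2 + 84*t - 2*y^3 + y^2*(-13*t - 5) + y*(-18*t^2 - 31*t + 21) + 36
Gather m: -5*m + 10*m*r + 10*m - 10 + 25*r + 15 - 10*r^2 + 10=m*(10*r + 5) - 10*r^2 + 25*r + 15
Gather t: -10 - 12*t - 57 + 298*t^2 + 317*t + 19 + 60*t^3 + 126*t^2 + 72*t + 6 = 60*t^3 + 424*t^2 + 377*t - 42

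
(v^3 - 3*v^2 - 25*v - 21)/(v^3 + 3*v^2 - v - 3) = (v - 7)/(v - 1)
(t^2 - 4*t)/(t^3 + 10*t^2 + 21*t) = (t - 4)/(t^2 + 10*t + 21)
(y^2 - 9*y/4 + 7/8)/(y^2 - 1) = (8*y^2 - 18*y + 7)/(8*(y^2 - 1))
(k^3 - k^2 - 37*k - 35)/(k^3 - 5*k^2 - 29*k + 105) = (k + 1)/(k - 3)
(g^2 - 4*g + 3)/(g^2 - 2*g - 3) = (g - 1)/(g + 1)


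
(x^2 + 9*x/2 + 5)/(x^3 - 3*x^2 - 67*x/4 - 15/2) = 2*(x + 2)/(2*x^2 - 11*x - 6)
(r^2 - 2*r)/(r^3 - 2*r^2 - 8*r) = (2 - r)/(-r^2 + 2*r + 8)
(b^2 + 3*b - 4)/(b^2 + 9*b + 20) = (b - 1)/(b + 5)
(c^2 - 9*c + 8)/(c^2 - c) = (c - 8)/c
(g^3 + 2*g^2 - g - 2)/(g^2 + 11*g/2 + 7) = 2*(g^2 - 1)/(2*g + 7)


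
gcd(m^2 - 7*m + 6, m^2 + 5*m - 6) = m - 1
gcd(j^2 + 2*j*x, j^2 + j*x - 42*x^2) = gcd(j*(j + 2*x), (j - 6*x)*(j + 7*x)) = 1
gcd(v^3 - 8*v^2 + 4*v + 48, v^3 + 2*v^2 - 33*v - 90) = v - 6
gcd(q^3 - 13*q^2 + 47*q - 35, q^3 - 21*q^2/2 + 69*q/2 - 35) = q - 5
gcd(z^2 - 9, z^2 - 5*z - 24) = z + 3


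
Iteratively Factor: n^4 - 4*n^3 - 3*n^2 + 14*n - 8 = (n + 2)*(n^3 - 6*n^2 + 9*n - 4) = (n - 1)*(n + 2)*(n^2 - 5*n + 4) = (n - 1)^2*(n + 2)*(n - 4)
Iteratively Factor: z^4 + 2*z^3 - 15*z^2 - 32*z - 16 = (z + 4)*(z^3 - 2*z^2 - 7*z - 4) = (z - 4)*(z + 4)*(z^2 + 2*z + 1) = (z - 4)*(z + 1)*(z + 4)*(z + 1)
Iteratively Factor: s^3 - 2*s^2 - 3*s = (s + 1)*(s^2 - 3*s) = s*(s + 1)*(s - 3)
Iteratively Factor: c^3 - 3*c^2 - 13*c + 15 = (c - 5)*(c^2 + 2*c - 3) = (c - 5)*(c + 3)*(c - 1)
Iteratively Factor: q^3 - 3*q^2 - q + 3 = (q + 1)*(q^2 - 4*q + 3) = (q - 3)*(q + 1)*(q - 1)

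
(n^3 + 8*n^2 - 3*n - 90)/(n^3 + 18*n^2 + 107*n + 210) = (n - 3)/(n + 7)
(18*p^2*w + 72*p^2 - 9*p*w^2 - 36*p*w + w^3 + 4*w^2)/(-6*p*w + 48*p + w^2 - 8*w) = (-3*p*w - 12*p + w^2 + 4*w)/(w - 8)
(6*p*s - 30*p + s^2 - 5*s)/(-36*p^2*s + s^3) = (5 - s)/(s*(6*p - s))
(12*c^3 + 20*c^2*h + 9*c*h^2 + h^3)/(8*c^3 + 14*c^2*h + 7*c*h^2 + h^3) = (6*c + h)/(4*c + h)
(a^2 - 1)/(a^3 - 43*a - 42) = (a - 1)/(a^2 - a - 42)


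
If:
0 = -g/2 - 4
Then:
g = -8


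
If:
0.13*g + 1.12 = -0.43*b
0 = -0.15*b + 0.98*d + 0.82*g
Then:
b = -0.302325581395349*g - 2.6046511627907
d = -0.883009017560513*g - 0.398671096345515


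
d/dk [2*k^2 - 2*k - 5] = 4*k - 2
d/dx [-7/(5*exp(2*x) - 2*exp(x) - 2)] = (70*exp(x) - 14)*exp(x)/(-5*exp(2*x) + 2*exp(x) + 2)^2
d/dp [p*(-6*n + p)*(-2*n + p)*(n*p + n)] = n*(24*n^2*p + 12*n^2 - 24*n*p^2 - 16*n*p + 4*p^3 + 3*p^2)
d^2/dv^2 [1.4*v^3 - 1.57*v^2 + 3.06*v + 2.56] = 8.4*v - 3.14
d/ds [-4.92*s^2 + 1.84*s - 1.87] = 1.84 - 9.84*s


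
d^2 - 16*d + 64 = (d - 8)^2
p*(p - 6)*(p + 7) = p^3 + p^2 - 42*p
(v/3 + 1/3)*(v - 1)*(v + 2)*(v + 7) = v^4/3 + 3*v^3 + 13*v^2/3 - 3*v - 14/3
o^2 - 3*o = o*(o - 3)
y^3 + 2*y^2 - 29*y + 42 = (y - 3)*(y - 2)*(y + 7)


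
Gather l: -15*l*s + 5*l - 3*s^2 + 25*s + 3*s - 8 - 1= l*(5 - 15*s) - 3*s^2 + 28*s - 9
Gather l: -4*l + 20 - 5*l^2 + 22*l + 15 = -5*l^2 + 18*l + 35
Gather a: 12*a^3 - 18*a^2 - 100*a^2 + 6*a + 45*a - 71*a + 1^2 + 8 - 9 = 12*a^3 - 118*a^2 - 20*a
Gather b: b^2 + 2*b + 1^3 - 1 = b^2 + 2*b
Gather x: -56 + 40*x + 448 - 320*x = 392 - 280*x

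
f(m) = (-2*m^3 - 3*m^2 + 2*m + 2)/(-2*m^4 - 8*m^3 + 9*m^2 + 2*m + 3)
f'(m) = (-6*m^2 - 6*m + 2)/(-2*m^4 - 8*m^3 + 9*m^2 + 2*m + 3) + (-2*m^3 - 3*m^2 + 2*m + 2)*(8*m^3 + 24*m^2 - 18*m - 2)/(-2*m^4 - 8*m^3 + 9*m^2 + 2*m + 3)^2 = 2*(-2*m^6 - 6*m^5 - 15*m^4 + 20*m^3 + 3*m^2 - 27*m + 1)/(4*m^8 + 32*m^7 + 28*m^6 - 152*m^5 + 37*m^4 - 12*m^3 + 58*m^2 + 12*m + 9)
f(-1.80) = 0.01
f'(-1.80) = -0.12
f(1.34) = 1.43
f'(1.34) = -9.08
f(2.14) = 0.38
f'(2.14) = -0.24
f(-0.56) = 0.05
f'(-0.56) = 0.71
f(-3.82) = 0.42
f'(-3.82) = -0.51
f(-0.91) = -0.06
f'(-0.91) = 0.06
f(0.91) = -0.04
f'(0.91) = -1.78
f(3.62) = 0.21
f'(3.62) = -0.06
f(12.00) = 0.07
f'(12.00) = -0.00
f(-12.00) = -0.11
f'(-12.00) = -0.01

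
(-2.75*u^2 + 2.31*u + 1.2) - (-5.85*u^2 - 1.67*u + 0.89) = 3.1*u^2 + 3.98*u + 0.31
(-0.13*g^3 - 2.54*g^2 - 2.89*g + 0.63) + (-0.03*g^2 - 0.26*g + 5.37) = -0.13*g^3 - 2.57*g^2 - 3.15*g + 6.0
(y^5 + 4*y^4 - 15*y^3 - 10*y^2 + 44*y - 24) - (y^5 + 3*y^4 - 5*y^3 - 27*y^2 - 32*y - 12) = y^4 - 10*y^3 + 17*y^2 + 76*y - 12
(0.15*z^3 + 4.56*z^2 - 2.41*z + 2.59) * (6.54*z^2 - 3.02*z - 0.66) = 0.981*z^5 + 29.3694*z^4 - 29.6316*z^3 + 21.2072*z^2 - 6.2312*z - 1.7094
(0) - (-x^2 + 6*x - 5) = x^2 - 6*x + 5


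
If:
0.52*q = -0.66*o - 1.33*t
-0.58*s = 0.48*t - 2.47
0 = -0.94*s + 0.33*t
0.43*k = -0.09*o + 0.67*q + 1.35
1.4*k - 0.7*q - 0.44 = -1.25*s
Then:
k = -3.06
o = -3.75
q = -4.48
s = 1.27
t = 3.61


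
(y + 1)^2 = y^2 + 2*y + 1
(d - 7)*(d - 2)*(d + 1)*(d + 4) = d^4 - 4*d^3 - 27*d^2 + 34*d + 56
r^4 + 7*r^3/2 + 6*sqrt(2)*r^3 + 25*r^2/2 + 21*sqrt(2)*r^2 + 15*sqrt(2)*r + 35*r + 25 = (r + 1)*(r + 5/2)*(r + sqrt(2))*(r + 5*sqrt(2))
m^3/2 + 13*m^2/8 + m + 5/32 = (m/2 + 1/4)*(m + 1/4)*(m + 5/2)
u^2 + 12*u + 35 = (u + 5)*(u + 7)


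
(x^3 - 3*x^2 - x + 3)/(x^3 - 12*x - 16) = (-x^3 + 3*x^2 + x - 3)/(-x^3 + 12*x + 16)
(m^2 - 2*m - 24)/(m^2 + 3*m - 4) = (m - 6)/(m - 1)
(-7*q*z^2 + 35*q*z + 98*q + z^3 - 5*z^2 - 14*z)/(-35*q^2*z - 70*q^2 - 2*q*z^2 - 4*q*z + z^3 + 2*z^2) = (z - 7)/(5*q + z)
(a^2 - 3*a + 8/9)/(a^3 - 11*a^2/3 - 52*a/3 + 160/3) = (a - 1/3)/(a^2 - a - 20)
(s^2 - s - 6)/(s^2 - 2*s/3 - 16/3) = 3*(s - 3)/(3*s - 8)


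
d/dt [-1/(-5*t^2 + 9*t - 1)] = (9 - 10*t)/(5*t^2 - 9*t + 1)^2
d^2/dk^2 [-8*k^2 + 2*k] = -16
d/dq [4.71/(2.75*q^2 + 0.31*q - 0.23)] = (-25.905*q - 1.4601)/(2.75*q^2 + 0.31*q - 0.23)^2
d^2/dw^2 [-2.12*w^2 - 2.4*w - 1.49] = -4.24000000000000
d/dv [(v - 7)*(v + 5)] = 2*v - 2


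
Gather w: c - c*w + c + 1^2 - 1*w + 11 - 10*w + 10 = 2*c + w*(-c - 11) + 22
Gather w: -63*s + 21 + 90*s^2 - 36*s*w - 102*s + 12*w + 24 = 90*s^2 - 165*s + w*(12 - 36*s) + 45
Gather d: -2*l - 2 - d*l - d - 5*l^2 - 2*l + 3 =d*(-l - 1) - 5*l^2 - 4*l + 1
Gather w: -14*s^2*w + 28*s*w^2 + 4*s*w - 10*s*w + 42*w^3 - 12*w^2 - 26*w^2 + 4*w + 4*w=42*w^3 + w^2*(28*s - 38) + w*(-14*s^2 - 6*s + 8)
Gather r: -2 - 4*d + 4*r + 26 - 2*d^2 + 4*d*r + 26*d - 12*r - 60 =-2*d^2 + 22*d + r*(4*d - 8) - 36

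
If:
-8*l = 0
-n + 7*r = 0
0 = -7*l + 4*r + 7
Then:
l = 0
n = -49/4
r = -7/4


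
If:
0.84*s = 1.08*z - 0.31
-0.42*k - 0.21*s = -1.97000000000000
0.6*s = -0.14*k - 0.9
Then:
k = 6.16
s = -2.94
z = -2.00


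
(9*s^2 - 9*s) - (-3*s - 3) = 9*s^2 - 6*s + 3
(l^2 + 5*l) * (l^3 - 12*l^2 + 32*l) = l^5 - 7*l^4 - 28*l^3 + 160*l^2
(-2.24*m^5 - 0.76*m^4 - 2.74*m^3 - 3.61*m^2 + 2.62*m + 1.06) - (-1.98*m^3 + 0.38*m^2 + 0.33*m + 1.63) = -2.24*m^5 - 0.76*m^4 - 0.76*m^3 - 3.99*m^2 + 2.29*m - 0.57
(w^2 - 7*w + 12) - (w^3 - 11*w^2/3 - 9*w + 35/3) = -w^3 + 14*w^2/3 + 2*w + 1/3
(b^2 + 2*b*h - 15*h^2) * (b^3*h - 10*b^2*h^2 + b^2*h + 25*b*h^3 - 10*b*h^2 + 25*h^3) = b^5*h - 8*b^4*h^2 + b^4*h - 10*b^3*h^3 - 8*b^3*h^2 + 200*b^2*h^4 - 10*b^2*h^3 - 375*b*h^5 + 200*b*h^4 - 375*h^5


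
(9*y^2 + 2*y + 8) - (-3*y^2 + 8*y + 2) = 12*y^2 - 6*y + 6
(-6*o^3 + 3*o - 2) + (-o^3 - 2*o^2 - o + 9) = -7*o^3 - 2*o^2 + 2*o + 7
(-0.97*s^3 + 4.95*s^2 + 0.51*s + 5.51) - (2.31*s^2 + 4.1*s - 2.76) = -0.97*s^3 + 2.64*s^2 - 3.59*s + 8.27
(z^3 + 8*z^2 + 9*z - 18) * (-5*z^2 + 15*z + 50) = -5*z^5 - 25*z^4 + 125*z^3 + 625*z^2 + 180*z - 900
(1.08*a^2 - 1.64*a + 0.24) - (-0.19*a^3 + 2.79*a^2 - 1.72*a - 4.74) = 0.19*a^3 - 1.71*a^2 + 0.0800000000000001*a + 4.98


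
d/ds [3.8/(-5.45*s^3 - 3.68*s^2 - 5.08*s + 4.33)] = (62.13*s^2 + 27.968*s + 19.304)/(5.45*s^3 + 3.68*s^2 + 5.08*s - 4.33)^2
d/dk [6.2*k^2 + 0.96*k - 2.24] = 12.4*k + 0.96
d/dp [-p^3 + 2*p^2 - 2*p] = -3*p^2 + 4*p - 2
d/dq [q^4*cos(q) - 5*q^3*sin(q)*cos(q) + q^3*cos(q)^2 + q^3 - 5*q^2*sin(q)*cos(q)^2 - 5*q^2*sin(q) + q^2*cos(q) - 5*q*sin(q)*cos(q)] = -q^4*sin(q) - q^3*sin(2*q) + 4*q^3*cos(q) - 5*q^3*cos(2*q) - q^2*sin(q) - 15*q^2*sin(2*q)/2 - 25*q^2*cos(q)/4 + 3*q^2*cos(2*q)/2 - 15*q^2*cos(3*q)/4 + 9*q^2/2 - 25*q*sin(q)/2 - 5*q*sin(3*q)/2 + 2*q*cos(q) - 5*q*cos(2*q) - 5*sin(2*q)/2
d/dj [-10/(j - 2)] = 10/(j - 2)^2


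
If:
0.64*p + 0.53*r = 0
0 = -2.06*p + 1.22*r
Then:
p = 0.00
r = 0.00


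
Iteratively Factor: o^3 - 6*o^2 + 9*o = (o)*(o^2 - 6*o + 9) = o*(o - 3)*(o - 3)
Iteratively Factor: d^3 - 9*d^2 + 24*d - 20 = (d - 2)*(d^2 - 7*d + 10) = (d - 2)^2*(d - 5)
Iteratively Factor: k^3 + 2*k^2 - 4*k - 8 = (k + 2)*(k^2 - 4) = (k - 2)*(k + 2)*(k + 2)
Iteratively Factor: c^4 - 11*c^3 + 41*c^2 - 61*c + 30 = (c - 2)*(c^3 - 9*c^2 + 23*c - 15) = (c - 5)*(c - 2)*(c^2 - 4*c + 3) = (c - 5)*(c - 3)*(c - 2)*(c - 1)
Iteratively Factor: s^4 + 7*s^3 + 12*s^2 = (s + 3)*(s^3 + 4*s^2) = (s + 3)*(s + 4)*(s^2) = s*(s + 3)*(s + 4)*(s)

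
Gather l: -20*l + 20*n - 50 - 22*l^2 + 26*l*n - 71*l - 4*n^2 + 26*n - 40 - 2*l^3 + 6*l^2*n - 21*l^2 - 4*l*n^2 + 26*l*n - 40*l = -2*l^3 + l^2*(6*n - 43) + l*(-4*n^2 + 52*n - 131) - 4*n^2 + 46*n - 90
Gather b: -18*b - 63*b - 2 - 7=-81*b - 9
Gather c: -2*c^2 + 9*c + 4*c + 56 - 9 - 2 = -2*c^2 + 13*c + 45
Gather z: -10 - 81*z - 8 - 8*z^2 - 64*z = -8*z^2 - 145*z - 18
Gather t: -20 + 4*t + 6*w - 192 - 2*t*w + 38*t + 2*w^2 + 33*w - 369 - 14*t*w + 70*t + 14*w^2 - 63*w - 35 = t*(112 - 16*w) + 16*w^2 - 24*w - 616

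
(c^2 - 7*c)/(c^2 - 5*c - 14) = c/(c + 2)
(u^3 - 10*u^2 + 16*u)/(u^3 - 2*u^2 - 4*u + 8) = u*(u - 8)/(u^2 - 4)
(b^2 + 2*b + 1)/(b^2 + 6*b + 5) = (b + 1)/(b + 5)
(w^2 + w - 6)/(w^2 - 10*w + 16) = (w + 3)/(w - 8)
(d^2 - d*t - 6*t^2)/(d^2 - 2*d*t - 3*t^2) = (d + 2*t)/(d + t)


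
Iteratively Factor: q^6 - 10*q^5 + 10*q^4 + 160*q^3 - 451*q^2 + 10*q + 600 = (q - 5)*(q^5 - 5*q^4 - 15*q^3 + 85*q^2 - 26*q - 120) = (q - 5)*(q - 3)*(q^4 - 2*q^3 - 21*q^2 + 22*q + 40) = (q - 5)^2*(q - 3)*(q^3 + 3*q^2 - 6*q - 8) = (q - 5)^2*(q - 3)*(q + 1)*(q^2 + 2*q - 8) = (q - 5)^2*(q - 3)*(q + 1)*(q + 4)*(q - 2)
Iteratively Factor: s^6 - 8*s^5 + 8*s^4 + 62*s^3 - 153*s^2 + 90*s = (s - 2)*(s^5 - 6*s^4 - 4*s^3 + 54*s^2 - 45*s) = (s - 2)*(s + 3)*(s^4 - 9*s^3 + 23*s^2 - 15*s) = s*(s - 2)*(s + 3)*(s^3 - 9*s^2 + 23*s - 15) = s*(s - 5)*(s - 2)*(s + 3)*(s^2 - 4*s + 3) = s*(s - 5)*(s - 2)*(s - 1)*(s + 3)*(s - 3)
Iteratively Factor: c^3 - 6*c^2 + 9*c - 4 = (c - 4)*(c^2 - 2*c + 1) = (c - 4)*(c - 1)*(c - 1)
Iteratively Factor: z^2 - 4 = (z + 2)*(z - 2)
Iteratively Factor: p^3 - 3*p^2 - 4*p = (p + 1)*(p^2 - 4*p) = (p - 4)*(p + 1)*(p)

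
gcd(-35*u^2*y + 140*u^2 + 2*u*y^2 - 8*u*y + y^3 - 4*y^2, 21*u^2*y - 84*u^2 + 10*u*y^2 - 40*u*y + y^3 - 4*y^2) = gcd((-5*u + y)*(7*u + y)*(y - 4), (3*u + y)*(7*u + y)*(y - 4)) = 7*u*y - 28*u + y^2 - 4*y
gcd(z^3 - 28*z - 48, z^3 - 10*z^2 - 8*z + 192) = z^2 - 2*z - 24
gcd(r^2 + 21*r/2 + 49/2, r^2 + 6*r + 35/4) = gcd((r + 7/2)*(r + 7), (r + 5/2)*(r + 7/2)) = r + 7/2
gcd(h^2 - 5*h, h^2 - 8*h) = h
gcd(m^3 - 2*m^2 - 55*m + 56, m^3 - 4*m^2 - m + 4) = m - 1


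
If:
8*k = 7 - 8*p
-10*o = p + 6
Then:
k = 7/8 - p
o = -p/10 - 3/5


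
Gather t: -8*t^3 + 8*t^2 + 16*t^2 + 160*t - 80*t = -8*t^3 + 24*t^2 + 80*t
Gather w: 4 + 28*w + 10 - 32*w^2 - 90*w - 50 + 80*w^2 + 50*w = 48*w^2 - 12*w - 36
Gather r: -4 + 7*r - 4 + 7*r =14*r - 8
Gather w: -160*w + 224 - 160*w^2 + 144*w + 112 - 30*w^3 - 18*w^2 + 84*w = -30*w^3 - 178*w^2 + 68*w + 336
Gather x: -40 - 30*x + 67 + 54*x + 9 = 24*x + 36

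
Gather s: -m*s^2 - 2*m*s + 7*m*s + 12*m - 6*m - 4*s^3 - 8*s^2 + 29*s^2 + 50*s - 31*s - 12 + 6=6*m - 4*s^3 + s^2*(21 - m) + s*(5*m + 19) - 6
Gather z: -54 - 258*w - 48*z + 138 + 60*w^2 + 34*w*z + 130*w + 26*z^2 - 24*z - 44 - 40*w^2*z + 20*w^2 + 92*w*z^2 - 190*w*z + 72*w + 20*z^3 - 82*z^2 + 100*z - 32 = 80*w^2 - 56*w + 20*z^3 + z^2*(92*w - 56) + z*(-40*w^2 - 156*w + 28) + 8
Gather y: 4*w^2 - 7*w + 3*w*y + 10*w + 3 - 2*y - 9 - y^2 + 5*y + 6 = 4*w^2 + 3*w - y^2 + y*(3*w + 3)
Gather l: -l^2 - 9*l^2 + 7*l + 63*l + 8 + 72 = -10*l^2 + 70*l + 80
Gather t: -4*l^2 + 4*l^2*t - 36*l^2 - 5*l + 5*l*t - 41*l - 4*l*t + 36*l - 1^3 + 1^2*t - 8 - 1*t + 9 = -40*l^2 - 10*l + t*(4*l^2 + l)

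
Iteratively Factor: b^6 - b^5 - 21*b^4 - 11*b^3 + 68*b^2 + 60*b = (b + 1)*(b^5 - 2*b^4 - 19*b^3 + 8*b^2 + 60*b) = (b + 1)*(b + 3)*(b^4 - 5*b^3 - 4*b^2 + 20*b) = b*(b + 1)*(b + 3)*(b^3 - 5*b^2 - 4*b + 20) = b*(b + 1)*(b + 2)*(b + 3)*(b^2 - 7*b + 10) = b*(b - 5)*(b + 1)*(b + 2)*(b + 3)*(b - 2)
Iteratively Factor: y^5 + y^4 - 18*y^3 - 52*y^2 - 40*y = (y)*(y^4 + y^3 - 18*y^2 - 52*y - 40) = y*(y + 2)*(y^3 - y^2 - 16*y - 20) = y*(y - 5)*(y + 2)*(y^2 + 4*y + 4) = y*(y - 5)*(y + 2)^2*(y + 2)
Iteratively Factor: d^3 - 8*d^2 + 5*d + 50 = (d + 2)*(d^2 - 10*d + 25) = (d - 5)*(d + 2)*(d - 5)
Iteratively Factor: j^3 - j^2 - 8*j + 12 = (j - 2)*(j^2 + j - 6) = (j - 2)*(j + 3)*(j - 2)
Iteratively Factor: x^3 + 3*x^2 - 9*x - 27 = (x + 3)*(x^2 - 9) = (x - 3)*(x + 3)*(x + 3)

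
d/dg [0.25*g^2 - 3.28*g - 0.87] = 0.5*g - 3.28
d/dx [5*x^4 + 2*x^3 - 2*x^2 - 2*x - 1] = 20*x^3 + 6*x^2 - 4*x - 2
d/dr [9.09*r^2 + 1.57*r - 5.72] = 18.18*r + 1.57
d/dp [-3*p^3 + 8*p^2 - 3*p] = -9*p^2 + 16*p - 3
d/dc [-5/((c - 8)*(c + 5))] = 5*(2*c - 3)/((c - 8)^2*(c + 5)^2)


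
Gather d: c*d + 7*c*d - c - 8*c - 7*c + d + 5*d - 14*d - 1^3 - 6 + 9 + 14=-16*c + d*(8*c - 8) + 16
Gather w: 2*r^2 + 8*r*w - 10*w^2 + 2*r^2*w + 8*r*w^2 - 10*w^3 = 2*r^2 - 10*w^3 + w^2*(8*r - 10) + w*(2*r^2 + 8*r)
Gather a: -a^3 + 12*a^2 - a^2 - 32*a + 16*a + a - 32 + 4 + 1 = -a^3 + 11*a^2 - 15*a - 27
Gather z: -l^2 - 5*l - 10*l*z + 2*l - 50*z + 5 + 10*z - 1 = -l^2 - 3*l + z*(-10*l - 40) + 4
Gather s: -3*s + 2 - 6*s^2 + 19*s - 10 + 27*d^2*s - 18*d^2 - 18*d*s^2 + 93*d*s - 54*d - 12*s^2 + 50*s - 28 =-18*d^2 - 54*d + s^2*(-18*d - 18) + s*(27*d^2 + 93*d + 66) - 36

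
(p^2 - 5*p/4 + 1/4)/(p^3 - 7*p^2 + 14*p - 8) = (p - 1/4)/(p^2 - 6*p + 8)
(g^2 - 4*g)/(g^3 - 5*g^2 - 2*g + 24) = g/(g^2 - g - 6)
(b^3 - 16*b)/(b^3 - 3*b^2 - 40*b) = (16 - b^2)/(-b^2 + 3*b + 40)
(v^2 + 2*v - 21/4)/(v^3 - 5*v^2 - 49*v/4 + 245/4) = (2*v - 3)/(2*v^2 - 17*v + 35)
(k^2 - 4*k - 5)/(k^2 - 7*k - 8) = (k - 5)/(k - 8)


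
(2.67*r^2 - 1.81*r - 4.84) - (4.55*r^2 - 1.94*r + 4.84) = -1.88*r^2 + 0.13*r - 9.68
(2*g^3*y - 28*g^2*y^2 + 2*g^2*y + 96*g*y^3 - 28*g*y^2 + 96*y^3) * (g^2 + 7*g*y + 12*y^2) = 2*g^5*y - 14*g^4*y^2 + 2*g^4*y - 76*g^3*y^3 - 14*g^3*y^2 + 336*g^2*y^4 - 76*g^2*y^3 + 1152*g*y^5 + 336*g*y^4 + 1152*y^5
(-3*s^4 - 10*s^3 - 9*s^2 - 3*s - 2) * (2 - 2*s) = 6*s^5 + 14*s^4 - 2*s^3 - 12*s^2 - 2*s - 4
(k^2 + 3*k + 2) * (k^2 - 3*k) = k^4 - 7*k^2 - 6*k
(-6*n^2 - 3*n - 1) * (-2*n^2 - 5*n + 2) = 12*n^4 + 36*n^3 + 5*n^2 - n - 2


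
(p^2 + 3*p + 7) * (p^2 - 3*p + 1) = p^4 - p^2 - 18*p + 7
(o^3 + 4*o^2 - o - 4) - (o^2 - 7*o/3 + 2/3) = o^3 + 3*o^2 + 4*o/3 - 14/3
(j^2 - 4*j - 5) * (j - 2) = j^3 - 6*j^2 + 3*j + 10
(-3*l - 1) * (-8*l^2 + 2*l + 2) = 24*l^3 + 2*l^2 - 8*l - 2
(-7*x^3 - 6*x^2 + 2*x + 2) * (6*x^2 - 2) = -42*x^5 - 36*x^4 + 26*x^3 + 24*x^2 - 4*x - 4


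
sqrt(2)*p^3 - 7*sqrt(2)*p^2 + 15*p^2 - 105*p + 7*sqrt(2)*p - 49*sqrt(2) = (p - 7)*(p + 7*sqrt(2))*(sqrt(2)*p + 1)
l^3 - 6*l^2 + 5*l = l*(l - 5)*(l - 1)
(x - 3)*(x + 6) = x^2 + 3*x - 18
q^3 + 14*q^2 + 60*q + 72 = (q + 2)*(q + 6)^2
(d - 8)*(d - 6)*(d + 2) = d^3 - 12*d^2 + 20*d + 96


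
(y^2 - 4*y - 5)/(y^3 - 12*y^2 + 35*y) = (y + 1)/(y*(y - 7))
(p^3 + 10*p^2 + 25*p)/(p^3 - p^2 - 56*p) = (p^2 + 10*p + 25)/(p^2 - p - 56)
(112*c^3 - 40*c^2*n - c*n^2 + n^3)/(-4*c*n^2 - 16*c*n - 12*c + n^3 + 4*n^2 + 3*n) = (-28*c^2 + 3*c*n + n^2)/(n^2 + 4*n + 3)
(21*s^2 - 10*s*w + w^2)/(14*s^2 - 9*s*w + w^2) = (3*s - w)/(2*s - w)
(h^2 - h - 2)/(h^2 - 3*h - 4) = (h - 2)/(h - 4)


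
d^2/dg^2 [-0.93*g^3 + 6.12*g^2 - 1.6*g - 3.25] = 12.24 - 5.58*g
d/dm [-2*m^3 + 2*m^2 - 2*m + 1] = -6*m^2 + 4*m - 2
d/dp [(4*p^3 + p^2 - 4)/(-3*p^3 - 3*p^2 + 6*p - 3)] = (-3*p^4 + 16*p^3 - 22*p^2 - 10*p + 8)/(3*(p^6 + 2*p^5 - 3*p^4 - 2*p^3 + 6*p^2 - 4*p + 1))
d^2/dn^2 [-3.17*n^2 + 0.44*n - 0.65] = -6.34000000000000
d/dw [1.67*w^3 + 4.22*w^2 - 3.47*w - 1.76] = 5.01*w^2 + 8.44*w - 3.47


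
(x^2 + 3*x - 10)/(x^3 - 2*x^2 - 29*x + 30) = (x - 2)/(x^2 - 7*x + 6)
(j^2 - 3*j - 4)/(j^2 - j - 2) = (j - 4)/(j - 2)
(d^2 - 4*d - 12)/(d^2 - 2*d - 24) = (d + 2)/(d + 4)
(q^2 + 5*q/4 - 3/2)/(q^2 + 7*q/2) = (4*q^2 + 5*q - 6)/(2*q*(2*q + 7))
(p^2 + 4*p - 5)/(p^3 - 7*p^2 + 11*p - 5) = (p + 5)/(p^2 - 6*p + 5)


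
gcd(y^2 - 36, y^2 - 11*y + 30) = y - 6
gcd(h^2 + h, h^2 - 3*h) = h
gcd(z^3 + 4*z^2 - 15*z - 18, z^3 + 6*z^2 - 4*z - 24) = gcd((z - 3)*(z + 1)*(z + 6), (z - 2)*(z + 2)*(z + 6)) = z + 6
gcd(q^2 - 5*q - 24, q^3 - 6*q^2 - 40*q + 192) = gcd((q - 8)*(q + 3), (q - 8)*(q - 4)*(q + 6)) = q - 8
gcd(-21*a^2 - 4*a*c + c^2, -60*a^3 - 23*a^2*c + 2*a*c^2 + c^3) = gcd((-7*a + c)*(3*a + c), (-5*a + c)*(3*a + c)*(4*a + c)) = 3*a + c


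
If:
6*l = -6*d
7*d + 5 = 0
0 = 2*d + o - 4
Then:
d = -5/7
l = 5/7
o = 38/7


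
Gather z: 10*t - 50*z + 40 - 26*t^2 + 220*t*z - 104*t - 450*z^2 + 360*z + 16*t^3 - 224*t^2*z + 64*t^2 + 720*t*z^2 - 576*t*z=16*t^3 + 38*t^2 - 94*t + z^2*(720*t - 450) + z*(-224*t^2 - 356*t + 310) + 40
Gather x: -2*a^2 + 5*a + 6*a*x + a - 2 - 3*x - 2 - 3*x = -2*a^2 + 6*a + x*(6*a - 6) - 4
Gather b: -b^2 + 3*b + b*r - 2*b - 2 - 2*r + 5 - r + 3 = -b^2 + b*(r + 1) - 3*r + 6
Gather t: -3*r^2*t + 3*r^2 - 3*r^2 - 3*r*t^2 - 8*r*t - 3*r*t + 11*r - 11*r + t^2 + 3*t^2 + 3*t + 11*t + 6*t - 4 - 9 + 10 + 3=t^2*(4 - 3*r) + t*(-3*r^2 - 11*r + 20)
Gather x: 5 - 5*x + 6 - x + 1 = 12 - 6*x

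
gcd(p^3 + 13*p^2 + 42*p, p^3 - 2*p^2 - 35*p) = p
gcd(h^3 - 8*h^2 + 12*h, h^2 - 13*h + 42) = h - 6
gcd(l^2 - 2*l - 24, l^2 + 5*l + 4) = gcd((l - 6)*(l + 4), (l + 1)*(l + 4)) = l + 4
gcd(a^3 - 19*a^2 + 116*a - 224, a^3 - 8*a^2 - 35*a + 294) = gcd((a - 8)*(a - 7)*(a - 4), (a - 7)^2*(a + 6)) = a - 7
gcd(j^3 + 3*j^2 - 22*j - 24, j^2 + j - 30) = j + 6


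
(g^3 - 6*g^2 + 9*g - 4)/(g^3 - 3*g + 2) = (g - 4)/(g + 2)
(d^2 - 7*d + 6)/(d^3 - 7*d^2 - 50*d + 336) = (d - 1)/(d^2 - d - 56)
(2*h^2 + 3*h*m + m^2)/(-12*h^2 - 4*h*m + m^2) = (-h - m)/(6*h - m)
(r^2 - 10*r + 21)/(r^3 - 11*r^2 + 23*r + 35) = (r - 3)/(r^2 - 4*r - 5)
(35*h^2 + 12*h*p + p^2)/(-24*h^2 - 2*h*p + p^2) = (35*h^2 + 12*h*p + p^2)/(-24*h^2 - 2*h*p + p^2)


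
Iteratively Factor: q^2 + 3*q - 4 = (q + 4)*(q - 1)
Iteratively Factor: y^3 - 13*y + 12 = (y - 1)*(y^2 + y - 12) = (y - 1)*(y + 4)*(y - 3)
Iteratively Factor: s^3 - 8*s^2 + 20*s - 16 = (s - 2)*(s^2 - 6*s + 8) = (s - 4)*(s - 2)*(s - 2)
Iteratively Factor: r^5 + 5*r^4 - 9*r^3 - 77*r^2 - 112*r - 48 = (r + 4)*(r^4 + r^3 - 13*r^2 - 25*r - 12) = (r + 3)*(r + 4)*(r^3 - 2*r^2 - 7*r - 4) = (r - 4)*(r + 3)*(r + 4)*(r^2 + 2*r + 1) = (r - 4)*(r + 1)*(r + 3)*(r + 4)*(r + 1)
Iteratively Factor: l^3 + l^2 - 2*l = (l - 1)*(l^2 + 2*l) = l*(l - 1)*(l + 2)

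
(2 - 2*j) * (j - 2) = -2*j^2 + 6*j - 4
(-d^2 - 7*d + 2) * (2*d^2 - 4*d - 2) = -2*d^4 - 10*d^3 + 34*d^2 + 6*d - 4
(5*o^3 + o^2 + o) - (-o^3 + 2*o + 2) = 6*o^3 + o^2 - o - 2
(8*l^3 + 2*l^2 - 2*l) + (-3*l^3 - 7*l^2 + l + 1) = 5*l^3 - 5*l^2 - l + 1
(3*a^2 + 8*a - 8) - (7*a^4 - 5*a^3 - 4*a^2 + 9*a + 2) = -7*a^4 + 5*a^3 + 7*a^2 - a - 10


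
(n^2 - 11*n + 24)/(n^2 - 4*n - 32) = (n - 3)/(n + 4)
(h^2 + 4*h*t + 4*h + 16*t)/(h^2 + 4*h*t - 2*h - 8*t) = (h + 4)/(h - 2)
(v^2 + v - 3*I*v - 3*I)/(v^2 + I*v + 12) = (v + 1)/(v + 4*I)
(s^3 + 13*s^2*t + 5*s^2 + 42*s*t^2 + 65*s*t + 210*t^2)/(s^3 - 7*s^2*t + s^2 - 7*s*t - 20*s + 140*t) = (s^2 + 13*s*t + 42*t^2)/(s^2 - 7*s*t - 4*s + 28*t)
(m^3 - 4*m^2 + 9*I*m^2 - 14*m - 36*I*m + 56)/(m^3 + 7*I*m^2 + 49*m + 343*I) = (m^2 + 2*m*(-2 + I) - 8*I)/(m^2 + 49)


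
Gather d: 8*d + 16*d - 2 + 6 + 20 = 24*d + 24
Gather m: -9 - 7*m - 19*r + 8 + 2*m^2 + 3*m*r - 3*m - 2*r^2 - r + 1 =2*m^2 + m*(3*r - 10) - 2*r^2 - 20*r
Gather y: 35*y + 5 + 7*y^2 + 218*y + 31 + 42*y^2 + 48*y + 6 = 49*y^2 + 301*y + 42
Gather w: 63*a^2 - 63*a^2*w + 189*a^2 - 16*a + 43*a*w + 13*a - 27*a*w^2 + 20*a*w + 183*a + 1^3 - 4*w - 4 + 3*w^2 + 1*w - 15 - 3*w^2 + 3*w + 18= 252*a^2 - 27*a*w^2 + 180*a + w*(-63*a^2 + 63*a)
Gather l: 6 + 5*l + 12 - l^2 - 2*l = -l^2 + 3*l + 18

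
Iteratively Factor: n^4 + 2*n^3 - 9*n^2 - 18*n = (n)*(n^3 + 2*n^2 - 9*n - 18) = n*(n + 2)*(n^2 - 9) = n*(n + 2)*(n + 3)*(n - 3)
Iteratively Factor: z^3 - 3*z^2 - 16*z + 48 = (z + 4)*(z^2 - 7*z + 12) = (z - 3)*(z + 4)*(z - 4)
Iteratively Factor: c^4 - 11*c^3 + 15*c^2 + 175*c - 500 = (c - 5)*(c^3 - 6*c^2 - 15*c + 100) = (c - 5)^2*(c^2 - c - 20) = (c - 5)^2*(c + 4)*(c - 5)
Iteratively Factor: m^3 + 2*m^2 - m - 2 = (m + 2)*(m^2 - 1) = (m + 1)*(m + 2)*(m - 1)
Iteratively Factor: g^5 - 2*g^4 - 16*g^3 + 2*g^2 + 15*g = (g - 5)*(g^4 + 3*g^3 - g^2 - 3*g) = (g - 5)*(g + 3)*(g^3 - g) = (g - 5)*(g + 1)*(g + 3)*(g^2 - g) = g*(g - 5)*(g + 1)*(g + 3)*(g - 1)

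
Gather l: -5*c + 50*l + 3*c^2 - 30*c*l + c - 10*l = 3*c^2 - 4*c + l*(40 - 30*c)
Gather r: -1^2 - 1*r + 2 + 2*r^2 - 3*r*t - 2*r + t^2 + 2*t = 2*r^2 + r*(-3*t - 3) + t^2 + 2*t + 1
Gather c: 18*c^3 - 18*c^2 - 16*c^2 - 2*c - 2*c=18*c^3 - 34*c^2 - 4*c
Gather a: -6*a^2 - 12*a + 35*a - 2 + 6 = -6*a^2 + 23*a + 4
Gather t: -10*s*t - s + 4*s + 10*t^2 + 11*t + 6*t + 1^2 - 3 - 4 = 3*s + 10*t^2 + t*(17 - 10*s) - 6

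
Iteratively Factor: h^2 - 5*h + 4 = (h - 1)*(h - 4)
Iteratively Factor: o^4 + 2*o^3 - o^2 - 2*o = (o + 1)*(o^3 + o^2 - 2*o) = o*(o + 1)*(o^2 + o - 2) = o*(o - 1)*(o + 1)*(o + 2)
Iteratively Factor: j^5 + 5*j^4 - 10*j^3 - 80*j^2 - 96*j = (j + 2)*(j^4 + 3*j^3 - 16*j^2 - 48*j) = (j + 2)*(j + 4)*(j^3 - j^2 - 12*j) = j*(j + 2)*(j + 4)*(j^2 - j - 12) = j*(j + 2)*(j + 3)*(j + 4)*(j - 4)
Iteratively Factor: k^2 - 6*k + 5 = (k - 1)*(k - 5)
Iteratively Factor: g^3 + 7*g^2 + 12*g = (g + 4)*(g^2 + 3*g) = g*(g + 4)*(g + 3)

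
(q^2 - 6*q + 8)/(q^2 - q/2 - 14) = 2*(q - 2)/(2*q + 7)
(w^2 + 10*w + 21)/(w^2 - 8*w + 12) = (w^2 + 10*w + 21)/(w^2 - 8*w + 12)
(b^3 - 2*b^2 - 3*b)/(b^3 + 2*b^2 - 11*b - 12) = b/(b + 4)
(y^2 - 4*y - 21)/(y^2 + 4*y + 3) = (y - 7)/(y + 1)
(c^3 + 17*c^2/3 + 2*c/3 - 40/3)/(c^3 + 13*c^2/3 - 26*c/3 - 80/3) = (3*c - 4)/(3*c - 8)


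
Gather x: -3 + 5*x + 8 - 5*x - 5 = 0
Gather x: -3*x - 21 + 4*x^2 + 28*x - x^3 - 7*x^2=-x^3 - 3*x^2 + 25*x - 21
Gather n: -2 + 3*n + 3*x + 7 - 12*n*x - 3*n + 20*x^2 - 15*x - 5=-12*n*x + 20*x^2 - 12*x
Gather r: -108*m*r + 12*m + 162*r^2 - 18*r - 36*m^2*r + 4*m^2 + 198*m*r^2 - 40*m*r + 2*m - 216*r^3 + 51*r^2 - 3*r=4*m^2 + 14*m - 216*r^3 + r^2*(198*m + 213) + r*(-36*m^2 - 148*m - 21)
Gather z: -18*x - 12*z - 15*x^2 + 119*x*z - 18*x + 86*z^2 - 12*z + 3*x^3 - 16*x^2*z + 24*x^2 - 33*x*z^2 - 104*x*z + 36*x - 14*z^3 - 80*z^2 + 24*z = 3*x^3 + 9*x^2 - 14*z^3 + z^2*(6 - 33*x) + z*(-16*x^2 + 15*x)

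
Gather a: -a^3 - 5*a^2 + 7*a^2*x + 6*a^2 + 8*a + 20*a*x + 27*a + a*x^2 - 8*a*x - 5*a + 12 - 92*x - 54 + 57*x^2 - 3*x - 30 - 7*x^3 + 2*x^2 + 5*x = -a^3 + a^2*(7*x + 1) + a*(x^2 + 12*x + 30) - 7*x^3 + 59*x^2 - 90*x - 72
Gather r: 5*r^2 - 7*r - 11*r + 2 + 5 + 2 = 5*r^2 - 18*r + 9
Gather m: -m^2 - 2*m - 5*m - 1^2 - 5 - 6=-m^2 - 7*m - 12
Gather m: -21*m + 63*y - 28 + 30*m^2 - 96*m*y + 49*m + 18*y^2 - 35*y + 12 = 30*m^2 + m*(28 - 96*y) + 18*y^2 + 28*y - 16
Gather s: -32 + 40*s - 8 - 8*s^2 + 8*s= -8*s^2 + 48*s - 40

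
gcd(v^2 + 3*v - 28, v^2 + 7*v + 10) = 1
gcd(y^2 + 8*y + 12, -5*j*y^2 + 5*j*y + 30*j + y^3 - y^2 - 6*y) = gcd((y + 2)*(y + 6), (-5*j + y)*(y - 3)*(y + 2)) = y + 2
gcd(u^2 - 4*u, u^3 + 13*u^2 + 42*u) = u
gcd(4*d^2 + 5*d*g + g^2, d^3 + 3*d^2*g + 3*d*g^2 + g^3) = d + g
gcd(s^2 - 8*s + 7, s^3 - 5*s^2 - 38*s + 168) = s - 7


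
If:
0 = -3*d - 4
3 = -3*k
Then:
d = -4/3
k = -1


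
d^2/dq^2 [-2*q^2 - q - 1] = -4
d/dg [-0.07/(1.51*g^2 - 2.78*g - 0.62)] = (0.2114*g - 0.1946)/(-1.51*g^2 + 2.78*g + 0.62)^2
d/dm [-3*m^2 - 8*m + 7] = -6*m - 8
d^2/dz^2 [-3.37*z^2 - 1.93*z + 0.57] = -6.74000000000000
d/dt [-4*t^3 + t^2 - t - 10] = -12*t^2 + 2*t - 1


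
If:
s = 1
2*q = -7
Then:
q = -7/2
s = 1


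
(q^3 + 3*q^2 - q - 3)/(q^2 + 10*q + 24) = (q^3 + 3*q^2 - q - 3)/(q^2 + 10*q + 24)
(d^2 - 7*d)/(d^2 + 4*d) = (d - 7)/(d + 4)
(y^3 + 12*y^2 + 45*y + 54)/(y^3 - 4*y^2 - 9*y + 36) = (y^2 + 9*y + 18)/(y^2 - 7*y + 12)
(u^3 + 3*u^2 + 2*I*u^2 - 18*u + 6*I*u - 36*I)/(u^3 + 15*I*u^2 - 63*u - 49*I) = (u^3 + u^2*(3 + 2*I) + 6*u*(-3 + I) - 36*I)/(u^3 + 15*I*u^2 - 63*u - 49*I)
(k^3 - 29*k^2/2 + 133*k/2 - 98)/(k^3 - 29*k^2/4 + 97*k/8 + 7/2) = 4*(k - 7)/(4*k + 1)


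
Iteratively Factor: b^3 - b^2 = (b)*(b^2 - b) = b^2*(b - 1)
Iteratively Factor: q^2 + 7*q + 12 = (q + 4)*(q + 3)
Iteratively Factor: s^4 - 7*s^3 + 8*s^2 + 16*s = (s - 4)*(s^3 - 3*s^2 - 4*s) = (s - 4)^2*(s^2 + s) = (s - 4)^2*(s + 1)*(s)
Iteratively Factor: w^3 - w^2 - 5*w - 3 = (w + 1)*(w^2 - 2*w - 3) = (w + 1)^2*(w - 3)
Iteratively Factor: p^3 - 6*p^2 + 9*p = (p - 3)*(p^2 - 3*p) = (p - 3)^2*(p)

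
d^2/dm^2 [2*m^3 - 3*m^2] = 12*m - 6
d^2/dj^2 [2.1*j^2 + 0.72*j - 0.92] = 4.20000000000000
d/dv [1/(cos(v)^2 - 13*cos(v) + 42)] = (2*cos(v) - 13)*sin(v)/(cos(v)^2 - 13*cos(v) + 42)^2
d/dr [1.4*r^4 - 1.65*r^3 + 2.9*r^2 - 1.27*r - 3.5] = 5.6*r^3 - 4.95*r^2 + 5.8*r - 1.27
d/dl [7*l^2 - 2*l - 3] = 14*l - 2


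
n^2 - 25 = (n - 5)*(n + 5)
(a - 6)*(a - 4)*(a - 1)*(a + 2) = a^4 - 9*a^3 + 12*a^2 + 44*a - 48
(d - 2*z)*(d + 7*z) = d^2 + 5*d*z - 14*z^2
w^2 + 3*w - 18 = (w - 3)*(w + 6)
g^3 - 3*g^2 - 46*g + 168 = (g - 6)*(g - 4)*(g + 7)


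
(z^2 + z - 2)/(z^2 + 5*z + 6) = (z - 1)/(z + 3)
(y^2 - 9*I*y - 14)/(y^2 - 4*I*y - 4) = (y - 7*I)/(y - 2*I)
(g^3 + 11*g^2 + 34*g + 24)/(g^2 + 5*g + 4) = g + 6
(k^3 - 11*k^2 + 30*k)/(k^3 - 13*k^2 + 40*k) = (k - 6)/(k - 8)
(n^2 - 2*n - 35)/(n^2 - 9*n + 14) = (n + 5)/(n - 2)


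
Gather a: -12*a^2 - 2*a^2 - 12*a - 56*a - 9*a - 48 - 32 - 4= -14*a^2 - 77*a - 84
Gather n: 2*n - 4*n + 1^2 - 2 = -2*n - 1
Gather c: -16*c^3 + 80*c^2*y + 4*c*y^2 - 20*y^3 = -16*c^3 + 80*c^2*y + 4*c*y^2 - 20*y^3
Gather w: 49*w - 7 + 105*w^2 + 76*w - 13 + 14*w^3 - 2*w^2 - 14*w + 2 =14*w^3 + 103*w^2 + 111*w - 18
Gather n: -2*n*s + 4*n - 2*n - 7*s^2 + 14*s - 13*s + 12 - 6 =n*(2 - 2*s) - 7*s^2 + s + 6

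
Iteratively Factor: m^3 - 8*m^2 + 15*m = (m - 3)*(m^2 - 5*m) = (m - 5)*(m - 3)*(m)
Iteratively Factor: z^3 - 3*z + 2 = (z - 1)*(z^2 + z - 2) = (z - 1)*(z + 2)*(z - 1)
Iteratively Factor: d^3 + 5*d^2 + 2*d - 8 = (d + 2)*(d^2 + 3*d - 4) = (d - 1)*(d + 2)*(d + 4)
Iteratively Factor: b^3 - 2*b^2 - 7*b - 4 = (b - 4)*(b^2 + 2*b + 1) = (b - 4)*(b + 1)*(b + 1)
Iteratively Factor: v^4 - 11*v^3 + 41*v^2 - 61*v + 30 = (v - 2)*(v^3 - 9*v^2 + 23*v - 15) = (v - 2)*(v - 1)*(v^2 - 8*v + 15) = (v - 5)*(v - 2)*(v - 1)*(v - 3)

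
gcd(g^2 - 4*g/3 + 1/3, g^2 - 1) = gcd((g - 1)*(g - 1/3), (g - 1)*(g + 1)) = g - 1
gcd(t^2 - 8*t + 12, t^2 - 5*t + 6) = t - 2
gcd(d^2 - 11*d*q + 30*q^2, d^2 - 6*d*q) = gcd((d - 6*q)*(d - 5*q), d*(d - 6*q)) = -d + 6*q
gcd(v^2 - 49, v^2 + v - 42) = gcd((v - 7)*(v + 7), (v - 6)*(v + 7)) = v + 7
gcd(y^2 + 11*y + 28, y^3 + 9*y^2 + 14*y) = y + 7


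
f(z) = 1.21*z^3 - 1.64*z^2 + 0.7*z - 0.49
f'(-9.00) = 324.25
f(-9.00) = -1021.72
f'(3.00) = 23.53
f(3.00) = 19.52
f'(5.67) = 98.80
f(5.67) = 171.32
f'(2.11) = 9.94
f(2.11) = 5.05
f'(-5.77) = 140.48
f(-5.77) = -291.57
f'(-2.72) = 36.48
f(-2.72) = -38.88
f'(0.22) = 0.15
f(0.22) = -0.40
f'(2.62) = 17.02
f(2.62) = 11.85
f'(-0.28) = 1.90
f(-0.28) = -0.84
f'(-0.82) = 5.83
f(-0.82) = -2.83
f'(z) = 3.63*z^2 - 3.28*z + 0.7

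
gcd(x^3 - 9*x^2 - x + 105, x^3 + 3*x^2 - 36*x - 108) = x + 3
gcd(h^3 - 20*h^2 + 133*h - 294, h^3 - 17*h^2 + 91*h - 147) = h^2 - 14*h + 49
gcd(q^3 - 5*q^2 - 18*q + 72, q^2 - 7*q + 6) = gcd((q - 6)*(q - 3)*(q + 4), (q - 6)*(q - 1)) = q - 6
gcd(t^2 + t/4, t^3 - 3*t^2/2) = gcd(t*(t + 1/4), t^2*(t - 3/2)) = t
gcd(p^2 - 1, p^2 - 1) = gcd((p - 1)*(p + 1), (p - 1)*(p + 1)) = p^2 - 1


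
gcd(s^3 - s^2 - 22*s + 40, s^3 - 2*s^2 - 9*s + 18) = s - 2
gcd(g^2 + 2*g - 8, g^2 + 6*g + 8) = g + 4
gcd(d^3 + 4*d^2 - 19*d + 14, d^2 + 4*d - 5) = d - 1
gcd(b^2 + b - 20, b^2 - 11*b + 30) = 1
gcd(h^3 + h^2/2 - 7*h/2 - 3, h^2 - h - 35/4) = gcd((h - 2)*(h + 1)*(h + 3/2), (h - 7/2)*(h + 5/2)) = 1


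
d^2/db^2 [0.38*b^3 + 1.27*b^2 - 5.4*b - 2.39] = 2.28*b + 2.54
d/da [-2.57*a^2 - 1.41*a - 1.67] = -5.14*a - 1.41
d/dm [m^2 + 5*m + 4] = 2*m + 5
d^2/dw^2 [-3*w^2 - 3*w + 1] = -6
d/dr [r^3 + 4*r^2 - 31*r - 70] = 3*r^2 + 8*r - 31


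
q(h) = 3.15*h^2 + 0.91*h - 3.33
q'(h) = 6.3*h + 0.91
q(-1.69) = 4.13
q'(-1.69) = -9.74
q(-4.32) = 51.53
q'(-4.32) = -26.31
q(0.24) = -2.93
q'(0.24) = 2.42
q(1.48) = 4.92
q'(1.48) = 10.23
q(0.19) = -3.04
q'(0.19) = 2.11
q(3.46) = 37.53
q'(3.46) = 22.71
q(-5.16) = 75.85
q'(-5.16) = -31.60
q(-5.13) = 74.90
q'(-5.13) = -31.41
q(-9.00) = 243.63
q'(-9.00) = -55.79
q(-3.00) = 22.29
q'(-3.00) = -17.99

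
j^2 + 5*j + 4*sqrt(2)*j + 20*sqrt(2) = (j + 5)*(j + 4*sqrt(2))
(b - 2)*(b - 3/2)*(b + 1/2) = b^3 - 3*b^2 + 5*b/4 + 3/2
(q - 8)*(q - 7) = q^2 - 15*q + 56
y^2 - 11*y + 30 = (y - 6)*(y - 5)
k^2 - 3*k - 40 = (k - 8)*(k + 5)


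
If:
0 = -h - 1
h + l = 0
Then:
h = -1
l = 1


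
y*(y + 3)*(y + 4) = y^3 + 7*y^2 + 12*y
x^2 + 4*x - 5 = (x - 1)*(x + 5)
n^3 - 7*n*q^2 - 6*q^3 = (n - 3*q)*(n + q)*(n + 2*q)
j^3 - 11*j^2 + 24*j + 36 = (j - 6)^2*(j + 1)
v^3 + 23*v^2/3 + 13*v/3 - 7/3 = (v - 1/3)*(v + 1)*(v + 7)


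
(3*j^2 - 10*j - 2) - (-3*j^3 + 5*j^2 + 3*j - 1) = 3*j^3 - 2*j^2 - 13*j - 1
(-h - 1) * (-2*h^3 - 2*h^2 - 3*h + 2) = 2*h^4 + 4*h^3 + 5*h^2 + h - 2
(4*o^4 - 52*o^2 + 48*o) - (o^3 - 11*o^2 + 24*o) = 4*o^4 - o^3 - 41*o^2 + 24*o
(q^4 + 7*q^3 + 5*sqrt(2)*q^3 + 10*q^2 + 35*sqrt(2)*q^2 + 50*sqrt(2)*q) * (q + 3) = q^5 + 5*sqrt(2)*q^4 + 10*q^4 + 31*q^3 + 50*sqrt(2)*q^3 + 30*q^2 + 155*sqrt(2)*q^2 + 150*sqrt(2)*q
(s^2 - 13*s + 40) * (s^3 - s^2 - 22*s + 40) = s^5 - 14*s^4 + 31*s^3 + 286*s^2 - 1400*s + 1600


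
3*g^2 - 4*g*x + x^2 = (-3*g + x)*(-g + x)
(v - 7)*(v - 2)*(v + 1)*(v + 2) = v^4 - 6*v^3 - 11*v^2 + 24*v + 28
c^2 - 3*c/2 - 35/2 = (c - 5)*(c + 7/2)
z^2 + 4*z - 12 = (z - 2)*(z + 6)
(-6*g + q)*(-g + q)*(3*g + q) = 18*g^3 - 15*g^2*q - 4*g*q^2 + q^3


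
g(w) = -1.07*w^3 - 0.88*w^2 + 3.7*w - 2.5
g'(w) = -3.21*w^2 - 1.76*w + 3.7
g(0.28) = -1.56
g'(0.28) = 2.96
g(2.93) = -26.13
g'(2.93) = -29.01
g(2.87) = -24.42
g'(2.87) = -27.79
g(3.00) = -28.21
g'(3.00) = -30.47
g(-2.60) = 0.74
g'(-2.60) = -13.42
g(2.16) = -9.40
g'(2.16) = -15.08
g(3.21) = -35.08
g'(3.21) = -35.03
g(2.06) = -7.97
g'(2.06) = -13.55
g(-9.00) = 672.95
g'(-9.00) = -240.47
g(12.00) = -1933.78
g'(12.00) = -479.66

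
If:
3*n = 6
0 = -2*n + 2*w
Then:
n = 2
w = 2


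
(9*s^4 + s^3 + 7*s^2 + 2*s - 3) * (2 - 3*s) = -27*s^5 + 15*s^4 - 19*s^3 + 8*s^2 + 13*s - 6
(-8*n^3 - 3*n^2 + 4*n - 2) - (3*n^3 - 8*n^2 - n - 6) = -11*n^3 + 5*n^2 + 5*n + 4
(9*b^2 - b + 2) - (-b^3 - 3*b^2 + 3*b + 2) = b^3 + 12*b^2 - 4*b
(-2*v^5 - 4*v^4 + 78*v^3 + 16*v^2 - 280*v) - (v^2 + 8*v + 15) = -2*v^5 - 4*v^4 + 78*v^3 + 15*v^2 - 288*v - 15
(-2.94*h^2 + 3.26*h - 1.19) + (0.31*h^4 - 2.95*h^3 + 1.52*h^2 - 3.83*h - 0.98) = 0.31*h^4 - 2.95*h^3 - 1.42*h^2 - 0.57*h - 2.17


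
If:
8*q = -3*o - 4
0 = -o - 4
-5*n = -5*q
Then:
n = 1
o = -4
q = 1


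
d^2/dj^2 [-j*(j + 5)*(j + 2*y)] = -6*j - 4*y - 10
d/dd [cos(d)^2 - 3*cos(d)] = (3 - 2*cos(d))*sin(d)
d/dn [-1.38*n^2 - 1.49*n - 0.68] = -2.76*n - 1.49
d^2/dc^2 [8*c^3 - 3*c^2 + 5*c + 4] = 48*c - 6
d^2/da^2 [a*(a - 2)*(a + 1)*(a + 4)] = 12*a^2 + 18*a - 12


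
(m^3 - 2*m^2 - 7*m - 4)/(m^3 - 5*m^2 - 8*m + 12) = (m^3 - 2*m^2 - 7*m - 4)/(m^3 - 5*m^2 - 8*m + 12)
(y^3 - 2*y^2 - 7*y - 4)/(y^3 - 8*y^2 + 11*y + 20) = (y + 1)/(y - 5)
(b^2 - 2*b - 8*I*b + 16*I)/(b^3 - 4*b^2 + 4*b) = (b - 8*I)/(b*(b - 2))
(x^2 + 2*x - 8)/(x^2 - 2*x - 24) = (x - 2)/(x - 6)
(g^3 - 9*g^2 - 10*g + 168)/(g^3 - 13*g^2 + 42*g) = (g + 4)/g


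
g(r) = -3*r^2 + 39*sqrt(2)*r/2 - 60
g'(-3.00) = 45.58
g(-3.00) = -169.73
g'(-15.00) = 117.58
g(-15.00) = -1148.66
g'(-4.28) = 53.26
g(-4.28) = -232.99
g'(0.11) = 26.92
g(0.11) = -57.00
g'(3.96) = 3.82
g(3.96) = 2.16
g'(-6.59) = 67.12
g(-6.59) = -372.02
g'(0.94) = 21.94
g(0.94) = -36.73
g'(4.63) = -0.20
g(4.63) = 3.37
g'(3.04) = 9.34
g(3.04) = -3.89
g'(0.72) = 23.26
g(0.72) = -41.70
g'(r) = -6*r + 39*sqrt(2)/2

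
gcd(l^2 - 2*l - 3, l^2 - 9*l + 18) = l - 3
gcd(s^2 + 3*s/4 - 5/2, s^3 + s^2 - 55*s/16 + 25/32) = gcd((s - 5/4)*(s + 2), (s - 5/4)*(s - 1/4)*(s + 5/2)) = s - 5/4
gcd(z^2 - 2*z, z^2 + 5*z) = z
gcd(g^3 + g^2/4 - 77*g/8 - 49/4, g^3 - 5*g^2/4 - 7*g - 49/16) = g^2 - 7*g/4 - 49/8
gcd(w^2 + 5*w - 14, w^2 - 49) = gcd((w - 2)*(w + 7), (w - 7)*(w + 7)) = w + 7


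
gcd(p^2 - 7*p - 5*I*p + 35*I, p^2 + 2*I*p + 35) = p - 5*I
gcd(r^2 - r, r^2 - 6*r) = r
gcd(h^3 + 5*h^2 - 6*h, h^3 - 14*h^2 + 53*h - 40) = h - 1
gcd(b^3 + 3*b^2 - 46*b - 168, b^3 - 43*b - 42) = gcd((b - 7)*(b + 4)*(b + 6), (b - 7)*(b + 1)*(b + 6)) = b^2 - b - 42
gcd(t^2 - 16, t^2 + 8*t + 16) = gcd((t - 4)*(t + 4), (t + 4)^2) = t + 4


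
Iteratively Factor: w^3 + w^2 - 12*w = (w + 4)*(w^2 - 3*w) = w*(w + 4)*(w - 3)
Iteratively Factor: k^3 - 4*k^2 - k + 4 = (k - 1)*(k^2 - 3*k - 4) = (k - 1)*(k + 1)*(k - 4)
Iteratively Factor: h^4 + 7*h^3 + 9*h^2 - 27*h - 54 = (h - 2)*(h^3 + 9*h^2 + 27*h + 27) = (h - 2)*(h + 3)*(h^2 + 6*h + 9) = (h - 2)*(h + 3)^2*(h + 3)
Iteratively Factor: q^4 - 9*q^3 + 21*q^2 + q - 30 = (q - 2)*(q^3 - 7*q^2 + 7*q + 15) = (q - 3)*(q - 2)*(q^2 - 4*q - 5) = (q - 3)*(q - 2)*(q + 1)*(q - 5)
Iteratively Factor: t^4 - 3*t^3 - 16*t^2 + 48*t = (t)*(t^3 - 3*t^2 - 16*t + 48) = t*(t + 4)*(t^2 - 7*t + 12) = t*(t - 3)*(t + 4)*(t - 4)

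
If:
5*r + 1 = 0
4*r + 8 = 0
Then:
No Solution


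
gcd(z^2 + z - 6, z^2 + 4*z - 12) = z - 2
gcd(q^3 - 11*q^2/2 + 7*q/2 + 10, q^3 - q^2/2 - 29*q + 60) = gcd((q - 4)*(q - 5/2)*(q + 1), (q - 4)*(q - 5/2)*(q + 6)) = q^2 - 13*q/2 + 10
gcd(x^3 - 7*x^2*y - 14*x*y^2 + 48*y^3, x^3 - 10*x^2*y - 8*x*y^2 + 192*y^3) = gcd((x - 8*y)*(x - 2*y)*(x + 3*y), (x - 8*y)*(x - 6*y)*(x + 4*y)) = x - 8*y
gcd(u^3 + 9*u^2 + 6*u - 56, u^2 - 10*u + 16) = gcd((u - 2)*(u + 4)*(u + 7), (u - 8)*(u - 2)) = u - 2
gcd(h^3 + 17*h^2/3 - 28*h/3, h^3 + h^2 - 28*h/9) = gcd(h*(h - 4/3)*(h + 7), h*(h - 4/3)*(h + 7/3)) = h^2 - 4*h/3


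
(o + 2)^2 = o^2 + 4*o + 4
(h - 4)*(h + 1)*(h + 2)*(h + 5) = h^4 + 4*h^3 - 15*h^2 - 58*h - 40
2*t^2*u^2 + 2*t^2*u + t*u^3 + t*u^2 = u*(2*t + u)*(t*u + t)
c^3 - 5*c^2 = c^2*(c - 5)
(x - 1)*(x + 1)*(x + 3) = x^3 + 3*x^2 - x - 3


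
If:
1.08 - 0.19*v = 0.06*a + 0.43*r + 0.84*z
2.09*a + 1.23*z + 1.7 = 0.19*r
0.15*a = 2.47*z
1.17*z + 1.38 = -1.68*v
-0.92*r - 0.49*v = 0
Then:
No Solution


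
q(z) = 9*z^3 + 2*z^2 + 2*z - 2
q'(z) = 27*z^2 + 4*z + 2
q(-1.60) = -36.94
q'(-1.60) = 64.72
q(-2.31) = -106.89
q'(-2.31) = 136.83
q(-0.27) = -2.57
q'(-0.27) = 2.89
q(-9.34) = -7179.23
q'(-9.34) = 2320.00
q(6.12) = 2148.14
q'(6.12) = 1037.75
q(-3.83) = -485.96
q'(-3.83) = 382.74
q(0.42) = -0.14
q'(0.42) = 8.44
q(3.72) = 496.43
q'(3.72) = 390.52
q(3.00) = 265.00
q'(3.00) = 257.00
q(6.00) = 2026.00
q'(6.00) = 998.00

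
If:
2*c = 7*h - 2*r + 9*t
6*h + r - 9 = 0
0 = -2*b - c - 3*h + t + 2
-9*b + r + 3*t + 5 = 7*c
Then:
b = 41*t/13 - 66/13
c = 92/13 - 192*t/65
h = 22/13 - 51*t/65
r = 306*t/65 - 15/13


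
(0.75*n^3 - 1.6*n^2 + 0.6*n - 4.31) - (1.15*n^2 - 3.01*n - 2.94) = 0.75*n^3 - 2.75*n^2 + 3.61*n - 1.37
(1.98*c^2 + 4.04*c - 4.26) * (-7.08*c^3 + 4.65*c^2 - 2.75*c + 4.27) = -14.0184*c^5 - 19.3962*c^4 + 43.5018*c^3 - 22.4644*c^2 + 28.9658*c - 18.1902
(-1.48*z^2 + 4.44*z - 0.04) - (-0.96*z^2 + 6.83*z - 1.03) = -0.52*z^2 - 2.39*z + 0.99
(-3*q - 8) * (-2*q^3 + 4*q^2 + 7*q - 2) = 6*q^4 + 4*q^3 - 53*q^2 - 50*q + 16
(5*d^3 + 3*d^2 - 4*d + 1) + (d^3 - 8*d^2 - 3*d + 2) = 6*d^3 - 5*d^2 - 7*d + 3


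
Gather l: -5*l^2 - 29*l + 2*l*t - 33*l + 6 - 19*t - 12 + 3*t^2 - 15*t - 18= -5*l^2 + l*(2*t - 62) + 3*t^2 - 34*t - 24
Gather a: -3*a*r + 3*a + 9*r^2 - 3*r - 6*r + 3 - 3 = a*(3 - 3*r) + 9*r^2 - 9*r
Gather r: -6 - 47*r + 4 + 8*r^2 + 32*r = 8*r^2 - 15*r - 2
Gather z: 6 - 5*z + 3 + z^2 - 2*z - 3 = z^2 - 7*z + 6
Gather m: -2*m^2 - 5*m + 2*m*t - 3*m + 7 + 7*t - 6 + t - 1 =-2*m^2 + m*(2*t - 8) + 8*t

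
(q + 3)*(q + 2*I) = q^2 + 3*q + 2*I*q + 6*I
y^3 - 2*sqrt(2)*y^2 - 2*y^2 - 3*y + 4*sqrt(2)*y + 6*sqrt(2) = (y - 3)*(y + 1)*(y - 2*sqrt(2))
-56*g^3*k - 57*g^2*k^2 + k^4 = k*(-8*g + k)*(g + k)*(7*g + k)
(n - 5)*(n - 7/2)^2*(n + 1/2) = n^4 - 23*n^3/2 + 165*n^2/4 - 301*n/8 - 245/8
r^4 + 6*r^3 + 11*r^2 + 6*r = r*(r + 1)*(r + 2)*(r + 3)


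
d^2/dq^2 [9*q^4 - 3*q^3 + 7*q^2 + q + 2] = 108*q^2 - 18*q + 14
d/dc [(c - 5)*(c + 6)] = 2*c + 1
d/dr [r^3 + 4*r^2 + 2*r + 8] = 3*r^2 + 8*r + 2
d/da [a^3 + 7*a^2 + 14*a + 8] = 3*a^2 + 14*a + 14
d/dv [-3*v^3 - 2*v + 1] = -9*v^2 - 2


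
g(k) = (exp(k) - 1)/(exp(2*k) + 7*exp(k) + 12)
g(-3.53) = -0.08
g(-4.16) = -0.08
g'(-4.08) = 0.00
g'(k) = (exp(k) - 1)*(-2*exp(2*k) - 7*exp(k))/(exp(2*k) + 7*exp(k) + 12)^2 + exp(k)/(exp(2*k) + 7*exp(k) + 12)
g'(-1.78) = 0.02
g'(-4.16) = 0.00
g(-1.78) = -0.06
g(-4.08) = -0.08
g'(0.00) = 0.05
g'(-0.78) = 0.04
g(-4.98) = -0.08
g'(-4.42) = 0.00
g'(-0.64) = 0.04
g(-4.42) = -0.08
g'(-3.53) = 0.00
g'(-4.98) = 0.00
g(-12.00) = -0.08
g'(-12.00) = 0.00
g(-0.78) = -0.04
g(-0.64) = -0.03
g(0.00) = 0.00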